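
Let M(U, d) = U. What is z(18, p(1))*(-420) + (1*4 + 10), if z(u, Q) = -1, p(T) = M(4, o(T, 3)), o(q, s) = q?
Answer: 434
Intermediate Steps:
p(T) = 4
z(18, p(1))*(-420) + (1*4 + 10) = -1*(-420) + (1*4 + 10) = 420 + (4 + 10) = 420 + 14 = 434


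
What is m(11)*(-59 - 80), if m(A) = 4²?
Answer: -2224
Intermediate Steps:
m(A) = 16
m(11)*(-59 - 80) = 16*(-59 - 80) = 16*(-139) = -2224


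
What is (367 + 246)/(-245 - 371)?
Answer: -613/616 ≈ -0.99513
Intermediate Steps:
(367 + 246)/(-245 - 371) = 613/(-616) = 613*(-1/616) = -613/616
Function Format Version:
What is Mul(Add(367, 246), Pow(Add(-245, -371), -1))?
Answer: Rational(-613, 616) ≈ -0.99513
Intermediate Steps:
Mul(Add(367, 246), Pow(Add(-245, -371), -1)) = Mul(613, Pow(-616, -1)) = Mul(613, Rational(-1, 616)) = Rational(-613, 616)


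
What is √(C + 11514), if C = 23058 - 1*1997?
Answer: 5*√1303 ≈ 180.49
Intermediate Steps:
C = 21061 (C = 23058 - 1997 = 21061)
√(C + 11514) = √(21061 + 11514) = √32575 = 5*√1303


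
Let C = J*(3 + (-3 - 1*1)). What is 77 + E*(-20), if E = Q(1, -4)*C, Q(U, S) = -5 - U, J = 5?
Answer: -523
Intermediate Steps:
C = -5 (C = 5*(3 + (-3 - 1*1)) = 5*(3 + (-3 - 1)) = 5*(3 - 4) = 5*(-1) = -5)
E = 30 (E = (-5 - 1*1)*(-5) = (-5 - 1)*(-5) = -6*(-5) = 30)
77 + E*(-20) = 77 + 30*(-20) = 77 - 600 = -523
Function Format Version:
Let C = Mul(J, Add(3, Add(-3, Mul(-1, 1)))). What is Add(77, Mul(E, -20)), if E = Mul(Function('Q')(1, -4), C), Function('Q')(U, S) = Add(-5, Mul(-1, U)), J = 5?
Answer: -523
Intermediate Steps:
C = -5 (C = Mul(5, Add(3, Add(-3, Mul(-1, 1)))) = Mul(5, Add(3, Add(-3, -1))) = Mul(5, Add(3, -4)) = Mul(5, -1) = -5)
E = 30 (E = Mul(Add(-5, Mul(-1, 1)), -5) = Mul(Add(-5, -1), -5) = Mul(-6, -5) = 30)
Add(77, Mul(E, -20)) = Add(77, Mul(30, -20)) = Add(77, -600) = -523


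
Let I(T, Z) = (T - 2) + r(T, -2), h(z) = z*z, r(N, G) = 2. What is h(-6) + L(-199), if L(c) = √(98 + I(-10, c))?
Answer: 36 + 2*√22 ≈ 45.381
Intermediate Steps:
h(z) = z²
I(T, Z) = T (I(T, Z) = (T - 2) + 2 = (-2 + T) + 2 = T)
L(c) = 2*√22 (L(c) = √(98 - 10) = √88 = 2*√22)
h(-6) + L(-199) = (-6)² + 2*√22 = 36 + 2*√22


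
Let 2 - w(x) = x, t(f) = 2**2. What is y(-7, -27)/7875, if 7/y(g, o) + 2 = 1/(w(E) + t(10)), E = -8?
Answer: -14/30375 ≈ -0.00046091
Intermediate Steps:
t(f) = 4
w(x) = 2 - x
y(g, o) = -98/27 (y(g, o) = 7/(-2 + 1/((2 - 1*(-8)) + 4)) = 7/(-2 + 1/((2 + 8) + 4)) = 7/(-2 + 1/(10 + 4)) = 7/(-2 + 1/14) = 7/(-27/14) = 7*(-14/27) = -98/27)
y(-7, -27)/7875 = -98/27/7875 = -98/27*1/7875 = -14/30375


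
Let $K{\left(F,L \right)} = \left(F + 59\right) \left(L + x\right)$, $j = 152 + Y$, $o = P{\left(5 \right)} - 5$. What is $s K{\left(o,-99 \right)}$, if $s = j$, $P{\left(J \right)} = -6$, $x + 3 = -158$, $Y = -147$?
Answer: $-62400$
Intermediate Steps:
$x = -161$ ($x = -3 - 158 = -161$)
$o = -11$ ($o = -6 - 5 = -11$)
$j = 5$ ($j = 152 - 147 = 5$)
$K{\left(F,L \right)} = \left(-161 + L\right) \left(59 + F\right)$ ($K{\left(F,L \right)} = \left(F + 59\right) \left(L - 161\right) = \left(59 + F\right) \left(-161 + L\right) = \left(-161 + L\right) \left(59 + F\right)$)
$s = 5$
$s K{\left(o,-99 \right)} = 5 \left(-9499 - -1771 + 59 \left(-99\right) - -1089\right) = 5 \left(-9499 + 1771 - 5841 + 1089\right) = 5 \left(-12480\right) = -62400$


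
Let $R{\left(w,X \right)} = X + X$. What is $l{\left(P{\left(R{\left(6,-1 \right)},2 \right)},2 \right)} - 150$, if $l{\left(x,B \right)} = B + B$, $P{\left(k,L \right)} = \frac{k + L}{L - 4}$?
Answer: $-146$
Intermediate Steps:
$R{\left(w,X \right)} = 2 X$
$P{\left(k,L \right)} = \frac{L + k}{-4 + L}$
$l{\left(x,B \right)} = 2 B$
$l{\left(P{\left(R{\left(6,-1 \right)},2 \right)},2 \right)} - 150 = 2 \cdot 2 - 150 = 4 - 150 = -146$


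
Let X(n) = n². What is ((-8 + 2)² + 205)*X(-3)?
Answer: 2169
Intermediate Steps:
((-8 + 2)² + 205)*X(-3) = ((-8 + 2)² + 205)*(-3)² = ((-6)² + 205)*9 = (36 + 205)*9 = 241*9 = 2169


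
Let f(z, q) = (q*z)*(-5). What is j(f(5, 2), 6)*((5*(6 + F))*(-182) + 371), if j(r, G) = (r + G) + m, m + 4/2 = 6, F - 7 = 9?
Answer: 785960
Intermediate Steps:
F = 16 (F = 7 + 9 = 16)
m = 4 (m = -2 + 6 = 4)
f(z, q) = -5*q*z
j(r, G) = 4 + G + r (j(r, G) = (r + G) + 4 = (G + r) + 4 = 4 + G + r)
j(f(5, 2), 6)*((5*(6 + F))*(-182) + 371) = (4 + 6 - 5*2*5)*((5*(6 + 16))*(-182) + 371) = (4 + 6 - 50)*((5*22)*(-182) + 371) = -40*(110*(-182) + 371) = -40*(-20020 + 371) = -40*(-19649) = 785960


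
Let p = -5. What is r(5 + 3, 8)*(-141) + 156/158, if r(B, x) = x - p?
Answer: -144729/79 ≈ -1832.0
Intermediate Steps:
r(B, x) = 5 + x (r(B, x) = x - 1*(-5) = x + 5 = 5 + x)
r(5 + 3, 8)*(-141) + 156/158 = (5 + 8)*(-141) + 156/158 = 13*(-141) + 156*(1/158) = -1833 + 78/79 = -144729/79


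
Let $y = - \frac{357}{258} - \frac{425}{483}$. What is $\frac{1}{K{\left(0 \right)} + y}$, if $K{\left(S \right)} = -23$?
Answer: $- \frac{41538}{1049401} \approx -0.039583$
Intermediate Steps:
$y = - \frac{94027}{41538}$ ($y = \left(-357\right) \frac{1}{258} - \frac{425}{483} = - \frac{119}{86} - \frac{425}{483} = - \frac{94027}{41538} \approx -2.2636$)
$\frac{1}{K{\left(0 \right)} + y} = \frac{1}{-23 - \frac{94027}{41538}} = \frac{1}{- \frac{1049401}{41538}} = - \frac{41538}{1049401}$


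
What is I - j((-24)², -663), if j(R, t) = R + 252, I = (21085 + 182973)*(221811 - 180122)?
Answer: 8506973134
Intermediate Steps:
I = 8506973962 (I = 204058*41689 = 8506973962)
j(R, t) = 252 + R
I - j((-24)², -663) = 8506973962 - (252 + (-24)²) = 8506973962 - (252 + 576) = 8506973962 - 1*828 = 8506973962 - 828 = 8506973134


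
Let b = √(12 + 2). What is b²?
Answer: 14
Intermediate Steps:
b = √14 ≈ 3.7417
b² = (√14)² = 14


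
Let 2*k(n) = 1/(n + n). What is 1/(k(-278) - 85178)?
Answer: -1112/94717937 ≈ -1.1740e-5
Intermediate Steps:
k(n) = 1/(4*n) (k(n) = 1/(2*(n + n)) = 1/(2*((2*n))) = (1/(2*n))/2 = 1/(4*n))
1/(k(-278) - 85178) = 1/((¼)/(-278) - 85178) = 1/((¼)*(-1/278) - 85178) = 1/(-1/1112 - 85178) = 1/(-94717937/1112) = -1112/94717937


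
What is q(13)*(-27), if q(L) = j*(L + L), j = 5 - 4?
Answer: -702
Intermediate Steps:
j = 1
q(L) = 2*L (q(L) = 1*(L + L) = 1*(2*L) = 2*L)
q(13)*(-27) = (2*13)*(-27) = 26*(-27) = -702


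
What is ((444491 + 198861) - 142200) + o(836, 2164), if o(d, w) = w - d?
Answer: 502480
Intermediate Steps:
((444491 + 198861) - 142200) + o(836, 2164) = ((444491 + 198861) - 142200) + (2164 - 1*836) = (643352 - 142200) + (2164 - 836) = 501152 + 1328 = 502480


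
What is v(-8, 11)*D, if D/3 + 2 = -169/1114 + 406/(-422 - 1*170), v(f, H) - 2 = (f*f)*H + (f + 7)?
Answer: -989454105/164872 ≈ -6001.3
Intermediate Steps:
v(f, H) = 9 + f + H*f² (v(f, H) = 2 + ((f*f)*H + (f + 7)) = 2 + (f²*H + (7 + f)) = 2 + (H*f² + (7 + f)) = 2 + (7 + f + H*f²) = 9 + f + H*f²)
D = -1403481/164872 (D = -6 + 3*(-169/1114 + 406/(-422 - 1*170)) = -6 + 3*(-169*1/1114 + 406/(-422 - 170)) = -6 + 3*(-169/1114 + 406/(-592)) = -6 + 3*(-169/1114 + 406*(-1/592)) = -6 + 3*(-169/1114 - 203/296) = -6 + 3*(-138083/164872) = -6 - 414249/164872 = -1403481/164872 ≈ -8.5125)
v(-8, 11)*D = (9 - 8 + 11*(-8)²)*(-1403481/164872) = (9 - 8 + 11*64)*(-1403481/164872) = (9 - 8 + 704)*(-1403481/164872) = 705*(-1403481/164872) = -989454105/164872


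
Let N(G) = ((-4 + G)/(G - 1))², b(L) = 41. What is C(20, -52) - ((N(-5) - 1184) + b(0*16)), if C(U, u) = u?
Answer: 4355/4 ≈ 1088.8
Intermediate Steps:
N(G) = (-4 + G)²/(-1 + G)² (N(G) = ((-4 + G)/(-1 + G))² = (-4 + G)²/(-1 + G)²)
C(20, -52) - ((N(-5) - 1184) + b(0*16)) = -52 - (((-4 - 5)²/(-1 - 5)² - 1184) + 41) = -52 - (((-9)²/(-6)² - 1184) + 41) = -52 - (((1/36)*81 - 1184) + 41) = -52 - ((9/4 - 1184) + 41) = -52 - (-4727/4 + 41) = -52 - 1*(-4563/4) = -52 + 4563/4 = 4355/4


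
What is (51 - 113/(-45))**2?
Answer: 5798464/2025 ≈ 2863.4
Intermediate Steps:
(51 - 113/(-45))**2 = (51 - 113*(-1/45))**2 = (51 + 113/45)**2 = (2408/45)**2 = 5798464/2025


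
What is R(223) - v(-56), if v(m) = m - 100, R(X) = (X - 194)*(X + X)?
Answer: 13090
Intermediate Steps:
R(X) = 2*X*(-194 + X) (R(X) = (-194 + X)*(2*X) = 2*X*(-194 + X))
v(m) = -100 + m
R(223) - v(-56) = 2*223*(-194 + 223) - (-100 - 56) = 2*223*29 - 1*(-156) = 12934 + 156 = 13090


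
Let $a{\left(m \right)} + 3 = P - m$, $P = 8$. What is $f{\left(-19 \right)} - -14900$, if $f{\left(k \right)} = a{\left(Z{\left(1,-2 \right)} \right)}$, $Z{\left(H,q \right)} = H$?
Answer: $14904$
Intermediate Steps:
$a{\left(m \right)} = 5 - m$ ($a{\left(m \right)} = -3 - \left(-8 + m\right) = 5 - m$)
$f{\left(k \right)} = 4$ ($f{\left(k \right)} = 5 - 1 = 4$)
$f{\left(-19 \right)} - -14900 = 4 - -14900 = 4 + \left(-9433 + 24333\right) = 4 + 14900 = 14904$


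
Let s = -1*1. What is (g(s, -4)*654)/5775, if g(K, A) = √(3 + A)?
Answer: 218*I/1925 ≈ 0.11325*I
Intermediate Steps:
s = -1
(g(s, -4)*654)/5775 = (√(3 - 4)*654)/5775 = (√(-1)*654)*(1/5775) = (I*654)*(1/5775) = (654*I)*(1/5775) = 218*I/1925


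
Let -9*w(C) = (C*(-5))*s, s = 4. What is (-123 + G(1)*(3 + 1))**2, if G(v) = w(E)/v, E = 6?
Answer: 43681/9 ≈ 4853.4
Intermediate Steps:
w(C) = 20*C/9 (w(C) = -C*(-5)*4/9 = -(-5*C)*4/9 = -(-20)*C/9 = 20*C/9)
G(v) = 40/(3*v) (G(v) = ((20/9)*6)/v = 40/(3*v))
(-123 + G(1)*(3 + 1))**2 = (-123 + ((40/3)/1)*(3 + 1))**2 = (-123 + ((40/3)*1)*4)**2 = (-123 + (40/3)*4)**2 = (-123 + 160/3)**2 = (-209/3)**2 = 43681/9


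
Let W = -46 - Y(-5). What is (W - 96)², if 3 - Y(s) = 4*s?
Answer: 27225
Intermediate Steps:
Y(s) = 3 - 4*s
W = -69 (W = -46 - (3 - 4*(-5)) = -46 - (3 + 20) = -46 - 1*23 = -46 - 23 = -69)
(W - 96)² = (-69 - 96)² = (-165)² = 27225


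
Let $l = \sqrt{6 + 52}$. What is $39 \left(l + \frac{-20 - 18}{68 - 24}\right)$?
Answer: $- \frac{741}{22} + 39 \sqrt{58} \approx 263.33$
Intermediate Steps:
$l = \sqrt{58} \approx 7.6158$
$39 \left(l + \frac{-20 - 18}{68 - 24}\right) = 39 \left(\sqrt{58} + \frac{-20 - 18}{68 - 24}\right) = 39 \left(\sqrt{58} - \frac{38}{44}\right) = 39 \left(\sqrt{58} - \frac{19}{22}\right) = 39 \left(- \frac{19}{22} + \sqrt{58}\right) = - \frac{741}{22} + 39 \sqrt{58}$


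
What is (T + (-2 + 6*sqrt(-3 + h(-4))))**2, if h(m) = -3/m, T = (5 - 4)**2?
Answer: (-1 + 9*I)**2 ≈ -80.0 - 18.0*I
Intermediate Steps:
T = 1 (T = 1**2 = 1)
(T + (-2 + 6*sqrt(-3 + h(-4))))**2 = (1 + (-2 + 6*sqrt(-3 - 3/(-4))))**2 = (1 + (-2 + 6*sqrt(-3 - 3*(-1/4))))**2 = (1 + (-2 + 6*sqrt(-3 + 3/4)))**2 = (1 + (-2 + 6*sqrt(-9/4)))**2 = (1 + (-2 + 6*(3*I/2)))**2 = (1 + (-2 + 9*I))**2 = (-1 + 9*I)**2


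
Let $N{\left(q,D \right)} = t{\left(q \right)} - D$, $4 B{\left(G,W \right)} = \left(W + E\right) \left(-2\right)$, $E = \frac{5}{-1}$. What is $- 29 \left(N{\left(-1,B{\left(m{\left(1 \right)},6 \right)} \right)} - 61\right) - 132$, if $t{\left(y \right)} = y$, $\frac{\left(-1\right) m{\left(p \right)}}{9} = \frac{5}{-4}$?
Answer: $\frac{3303}{2} \approx 1651.5$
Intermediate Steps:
$E = -5$ ($E = 5 \left(-1\right) = -5$)
$m{\left(p \right)} = \frac{45}{4}$ ($m{\left(p \right)} = - 9 \frac{5}{-4} = - 9 \cdot 5 \left(- \frac{1}{4}\right) = \left(-9\right) \left(- \frac{5}{4}\right) = \frac{45}{4}$)
$B{\left(G,W \right)} = \frac{5}{2} - \frac{W}{2}$ ($B{\left(G,W \right)} = \frac{\left(W - 5\right) \left(-2\right)}{4} = \frac{\left(-5 + W\right) \left(-2\right)}{4} = \frac{10 - 2 W}{4} = \frac{5}{2} - \frac{W}{2}$)
$N{\left(q,D \right)} = q - D$
$- 29 \left(N{\left(-1,B{\left(m{\left(1 \right)},6 \right)} \right)} - 61\right) - 132 = - 29 \left(\left(-1 - \left(\frac{5}{2} - 3\right)\right) - 61\right) - 132 = - 29 \left(\left(-1 - - \frac{1}{2}\right) - 61\right) - 132 = - 29 \left(\left(-1 + \frac{1}{2}\right) - 61\right) - 132 = - 29 \left(- \frac{1}{2} - 61\right) - 132 = \left(-29\right) \left(- \frac{123}{2}\right) - 132 = \frac{3567}{2} - 132 = \frac{3303}{2}$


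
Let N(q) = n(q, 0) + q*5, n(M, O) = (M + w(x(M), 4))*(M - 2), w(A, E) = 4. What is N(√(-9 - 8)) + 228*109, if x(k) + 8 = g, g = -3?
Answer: 24827 + 7*I*√17 ≈ 24827.0 + 28.862*I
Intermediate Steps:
x(k) = -11 (x(k) = -8 - 3 = -11)
n(M, O) = (-2 + M)*(4 + M) (n(M, O) = (M + 4)*(M - 2) = (4 + M)*(-2 + M) = (-2 + M)*(4 + M))
N(q) = -8 + q² + 7*q (N(q) = (-8 + q² + 2*q) + q*5 = (-8 + q² + 2*q) + 5*q = -8 + q² + 7*q)
N(√(-9 - 8)) + 228*109 = (-8 + (√(-9 - 8))² + 7*√(-9 - 8)) + 228*109 = (-8 + (√(-17))² + 7*√(-17)) + 24852 = (-8 + (I*√17)² + 7*(I*√17)) + 24852 = (-8 - 17 + 7*I*√17) + 24852 = (-25 + 7*I*√17) + 24852 = 24827 + 7*I*√17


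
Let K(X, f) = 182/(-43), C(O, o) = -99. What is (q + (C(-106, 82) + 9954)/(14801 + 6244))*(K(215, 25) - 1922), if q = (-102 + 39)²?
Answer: -461282715792/60329 ≈ -7.6461e+6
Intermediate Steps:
K(X, f) = -182/43 (K(X, f) = 182*(-1/43) = -182/43)
q = 3969 (q = (-63)² = 3969)
(q + (C(-106, 82) + 9954)/(14801 + 6244))*(K(215, 25) - 1922) = (3969 + (-99 + 9954)/(14801 + 6244))*(-182/43 - 1922) = (3969 + 9855/21045)*(-82828/43) = (3969 + 9855*(1/21045))*(-82828/43) = (3969 + 657/1403)*(-82828/43) = (5569164/1403)*(-82828/43) = -461282715792/60329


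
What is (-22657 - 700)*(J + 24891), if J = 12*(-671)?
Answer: -393308523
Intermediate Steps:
J = -8052
(-22657 - 700)*(J + 24891) = (-22657 - 700)*(-8052 + 24891) = -23357*16839 = -393308523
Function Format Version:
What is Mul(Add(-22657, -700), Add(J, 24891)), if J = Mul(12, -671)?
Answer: -393308523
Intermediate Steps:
J = -8052
Mul(Add(-22657, -700), Add(J, 24891)) = Mul(Add(-22657, -700), Add(-8052, 24891)) = Mul(-23357, 16839) = -393308523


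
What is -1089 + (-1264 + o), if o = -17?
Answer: -2370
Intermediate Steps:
-1089 + (-1264 + o) = -1089 + (-1264 - 17) = -1089 - 1281 = -2370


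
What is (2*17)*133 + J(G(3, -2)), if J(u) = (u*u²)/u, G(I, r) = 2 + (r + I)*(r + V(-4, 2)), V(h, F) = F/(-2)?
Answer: 4523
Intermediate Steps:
V(h, F) = -F/2 (V(h, F) = F*(-½) = -F/2)
G(I, r) = 2 + (-1 + r)*(I + r) (G(I, r) = 2 + (r + I)*(r - ½*2) = 2 + (I + r)*(r - 1) = 2 + (I + r)*(-1 + r) = 2 + (-1 + r)*(I + r))
J(u) = u² (J(u) = u³/u = u²)
(2*17)*133 + J(G(3, -2)) = (2*17)*133 + (2 + (-2)² - 1*3 - 1*(-2) + 3*(-2))² = 34*133 + (2 + 4 - 3 + 2 - 6)² = 4522 + (-1)² = 4522 + 1 = 4523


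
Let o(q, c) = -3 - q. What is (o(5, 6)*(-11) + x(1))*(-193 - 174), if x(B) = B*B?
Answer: -32663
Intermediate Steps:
x(B) = B²
(o(5, 6)*(-11) + x(1))*(-193 - 174) = ((-3 - 1*5)*(-11) + 1²)*(-193 - 174) = ((-3 - 5)*(-11) + 1)*(-367) = (-8*(-11) + 1)*(-367) = (88 + 1)*(-367) = 89*(-367) = -32663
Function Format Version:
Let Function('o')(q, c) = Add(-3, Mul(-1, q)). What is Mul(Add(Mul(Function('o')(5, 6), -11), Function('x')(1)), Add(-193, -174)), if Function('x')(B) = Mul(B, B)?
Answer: -32663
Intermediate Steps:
Function('x')(B) = Pow(B, 2)
Mul(Add(Mul(Function('o')(5, 6), -11), Function('x')(1)), Add(-193, -174)) = Mul(Add(Mul(Add(-3, Mul(-1, 5)), -11), Pow(1, 2)), Add(-193, -174)) = Mul(Add(Mul(Add(-3, -5), -11), 1), -367) = Mul(Add(Mul(-8, -11), 1), -367) = Mul(Add(88, 1), -367) = Mul(89, -367) = -32663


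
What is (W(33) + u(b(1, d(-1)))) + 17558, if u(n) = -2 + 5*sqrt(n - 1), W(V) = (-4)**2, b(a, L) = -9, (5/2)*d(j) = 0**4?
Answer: 17572 + 5*I*sqrt(10) ≈ 17572.0 + 15.811*I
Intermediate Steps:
d(j) = 0 (d(j) = (2/5)*0**4 = (2/5)*0 = 0)
W(V) = 16
u(n) = -2 + 5*sqrt(-1 + n)
(W(33) + u(b(1, d(-1)))) + 17558 = (16 + (-2 + 5*sqrt(-1 - 9))) + 17558 = (16 + (-2 + 5*sqrt(-10))) + 17558 = (16 + (-2 + 5*(I*sqrt(10)))) + 17558 = (16 + (-2 + 5*I*sqrt(10))) + 17558 = (14 + 5*I*sqrt(10)) + 17558 = 17572 + 5*I*sqrt(10)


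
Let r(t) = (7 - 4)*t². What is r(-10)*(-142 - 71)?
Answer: -63900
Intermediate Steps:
r(t) = 3*t²
r(-10)*(-142 - 71) = (3*(-10)²)*(-142 - 71) = (3*100)*(-213) = 300*(-213) = -63900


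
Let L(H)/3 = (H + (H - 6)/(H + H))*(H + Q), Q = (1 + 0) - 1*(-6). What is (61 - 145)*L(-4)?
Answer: 2079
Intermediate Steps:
Q = 7 (Q = 1 + 6 = 7)
L(H) = 3*(7 + H)*(H + (-6 + H)/(2*H)) (L(H) = 3*((H + (H - 6)/(H + H))*(H + 7)) = 3*((H + (-6 + H)/((2*H)))*(7 + H)) = 3*((H + (-6 + H)*(1/(2*H)))*(7 + H)) = 3*((H + (-6 + H)/(2*H))*(7 + H)) = 3*((7 + H)*(H + (-6 + H)/(2*H))) = 3*(7 + H)*(H + (-6 + H)/(2*H)))
(61 - 145)*L(-4) = (61 - 145)*(3/2 - 63/(-4) + 3*(-4)² + (45/2)*(-4)) = -84*(3/2 - 63*(-¼) + 3*16 - 90) = -84*(3/2 + 63/4 + 48 - 90) = -84*(-99/4) = 2079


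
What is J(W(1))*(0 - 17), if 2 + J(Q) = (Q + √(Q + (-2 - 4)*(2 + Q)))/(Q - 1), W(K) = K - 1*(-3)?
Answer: 34/3 - 68*I*√2/3 ≈ 11.333 - 32.055*I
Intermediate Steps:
W(K) = 3 + K (W(K) = K + 3 = 3 + K)
J(Q) = -2 + (Q + √(-12 - 5*Q))/(-1 + Q) (J(Q) = -2 + (Q + √(Q + (-2 - 4)*(2 + Q)))/(Q - 1) = -2 + (Q + √(Q - 6*(2 + Q)))/(-1 + Q) = -2 + (Q + √(Q + (-12 - 6*Q)))/(-1 + Q) = -2 + (Q + √(-12 - 5*Q))/(-1 + Q))
J(W(1))*(0 - 17) = ((2 + √(-12 - 5*(3 + 1)) - (3 + 1))/(-1 + (3 + 1)))*(0 - 17) = ((2 + √(-12 - 5*4) - 1*4)/(-1 + 4))*(-17) = ((2 + √(-12 - 20) - 4)/3)*(-17) = ((2 + √(-32) - 4)/3)*(-17) = ((2 + 4*I*√2 - 4)/3)*(-17) = ((-2 + 4*I*√2)/3)*(-17) = (-⅔ + 4*I*√2/3)*(-17) = 34/3 - 68*I*√2/3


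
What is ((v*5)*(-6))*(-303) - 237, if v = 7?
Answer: 63393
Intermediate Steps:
((v*5)*(-6))*(-303) - 237 = ((7*5)*(-6))*(-303) - 237 = (35*(-6))*(-303) - 237 = -210*(-303) - 237 = 63630 - 237 = 63393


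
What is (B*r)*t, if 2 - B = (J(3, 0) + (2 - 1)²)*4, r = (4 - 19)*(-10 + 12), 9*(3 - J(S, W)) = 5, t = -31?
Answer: -32860/3 ≈ -10953.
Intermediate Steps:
J(S, W) = 22/9 (J(S, W) = 3 - ⅑*5 = 3 - 5/9 = 22/9)
r = -30 (r = -15*2 = -30)
B = -106/9 (B = 2 - (22/9 + (2 - 1)²)*4 = 2 - (22/9 + 1²)*4 = 2 - (22/9 + 1)*4 = 2 - 31*4/9 = 2 - 1*124/9 = 2 - 124/9 = -106/9 ≈ -11.778)
(B*r)*t = -106/9*(-30)*(-31) = (1060/3)*(-31) = -32860/3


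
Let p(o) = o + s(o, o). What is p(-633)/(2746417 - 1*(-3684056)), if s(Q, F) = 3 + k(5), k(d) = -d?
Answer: -635/6430473 ≈ -9.8749e-5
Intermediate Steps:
s(Q, F) = -2 (s(Q, F) = 3 - 1*5 = 3 - 5 = -2)
p(o) = -2 + o (p(o) = o - 2 = -2 + o)
p(-633)/(2746417 - 1*(-3684056)) = (-2 - 633)/(2746417 - 1*(-3684056)) = -635/(2746417 + 3684056) = -635/6430473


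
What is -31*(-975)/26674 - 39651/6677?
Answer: -855838449/178102298 ≈ -4.8053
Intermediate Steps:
-31*(-975)/26674 - 39651/6677 = 30225*(1/26674) - 39651*1/6677 = 30225/26674 - 39651/6677 = -855838449/178102298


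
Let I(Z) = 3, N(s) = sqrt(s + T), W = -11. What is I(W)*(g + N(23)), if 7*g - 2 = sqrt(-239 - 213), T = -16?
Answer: 6/7 + 3*sqrt(7) + 6*I*sqrt(113)/7 ≈ 8.7944 + 9.1116*I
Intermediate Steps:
N(s) = sqrt(-16 + s) (N(s) = sqrt(s - 16) = sqrt(-16 + s))
g = 2/7 + 2*I*sqrt(113)/7 (g = 2/7 + sqrt(-239 - 213)/7 = 2/7 + sqrt(-452)/7 = 2/7 + (2*I*sqrt(113))/7 = 2/7 + 2*I*sqrt(113)/7 ≈ 0.28571 + 3.0372*I)
I(W)*(g + N(23)) = 3*((2/7 + 2*I*sqrt(113)/7) + sqrt(-16 + 23)) = 3*((2/7 + 2*I*sqrt(113)/7) + sqrt(7)) = 3*(2/7 + sqrt(7) + 2*I*sqrt(113)/7) = 6/7 + 3*sqrt(7) + 6*I*sqrt(113)/7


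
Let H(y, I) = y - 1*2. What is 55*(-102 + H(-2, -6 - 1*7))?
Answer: -5830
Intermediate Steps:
H(y, I) = -2 + y (H(y, I) = y - 2 = -2 + y)
55*(-102 + H(-2, -6 - 1*7)) = 55*(-102 + (-2 - 2)) = 55*(-102 - 4) = 55*(-106) = -5830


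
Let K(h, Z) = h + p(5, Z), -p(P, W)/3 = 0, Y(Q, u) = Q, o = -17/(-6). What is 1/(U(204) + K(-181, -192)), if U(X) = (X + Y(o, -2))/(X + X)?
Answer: -144/25991 ≈ -0.0055404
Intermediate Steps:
o = 17/6 (o = -17*(-⅙) = 17/6 ≈ 2.8333)
p(P, W) = 0 (p(P, W) = -3*0 = 0)
U(X) = (17/6 + X)/(2*X) (U(X) = (X + 17/6)/(X + X) = (17/6 + X)/((2*X)) = (17/6 + X)*(1/(2*X)) = (17/6 + X)/(2*X))
K(h, Z) = h (K(h, Z) = h + 0 = h)
1/(U(204) + K(-181, -192)) = 1/((1/12)*(17 + 6*204)/204 - 181) = 1/((1/12)*(1/204)*(17 + 1224) - 181) = 1/((1/12)*(1/204)*1241 - 181) = 1/(73/144 - 181) = 1/(-25991/144) = -144/25991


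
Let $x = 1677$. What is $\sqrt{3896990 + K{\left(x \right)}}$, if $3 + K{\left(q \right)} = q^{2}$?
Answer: $2 \sqrt{1677329} \approx 2590.2$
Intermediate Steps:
$K{\left(q \right)} = -3 + q^{2}$
$\sqrt{3896990 + K{\left(x \right)}} = \sqrt{3896990 - \left(3 - 1677^{2}\right)} = \sqrt{3896990 + \left(-3 + 2812329\right)} = \sqrt{3896990 + 2812326} = \sqrt{6709316} = 2 \sqrt{1677329}$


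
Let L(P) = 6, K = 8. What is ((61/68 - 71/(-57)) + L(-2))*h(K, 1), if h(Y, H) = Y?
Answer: 63122/969 ≈ 65.141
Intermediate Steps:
((61/68 - 71/(-57)) + L(-2))*h(K, 1) = ((61/68 - 71/(-57)) + 6)*8 = ((61*(1/68) - 71*(-1/57)) + 6)*8 = ((61/68 + 71/57) + 6)*8 = (8305/3876 + 6)*8 = (31561/3876)*8 = 63122/969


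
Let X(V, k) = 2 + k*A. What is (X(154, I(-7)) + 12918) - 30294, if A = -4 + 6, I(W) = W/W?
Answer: -17372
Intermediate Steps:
I(W) = 1
A = 2
X(V, k) = 2 + 2*k (X(V, k) = 2 + k*2 = 2 + 2*k)
(X(154, I(-7)) + 12918) - 30294 = ((2 + 2*1) + 12918) - 30294 = ((2 + 2) + 12918) - 30294 = (4 + 12918) - 30294 = 12922 - 30294 = -17372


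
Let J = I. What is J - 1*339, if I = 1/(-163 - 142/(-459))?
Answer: -25315284/74675 ≈ -339.01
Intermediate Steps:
I = -459/74675 (I = 1/(-163 - 142*(-1/459)) = 1/(-163 + 142/459) = 1/(-74675/459) = -459/74675 ≈ -0.0061466)
J = -459/74675 ≈ -0.0061466
J - 1*339 = -459/74675 - 1*339 = -459/74675 - 339 = -25315284/74675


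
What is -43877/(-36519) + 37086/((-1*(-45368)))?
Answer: 1672477685/828396996 ≈ 2.0189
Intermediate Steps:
-43877/(-36519) + 37086/((-1*(-45368))) = -43877*(-1/36519) + 37086/45368 = 43877/36519 + 37086*(1/45368) = 43877/36519 + 18543/22684 = 1672477685/828396996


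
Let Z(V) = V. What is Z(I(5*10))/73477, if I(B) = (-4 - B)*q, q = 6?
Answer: -324/73477 ≈ -0.0044095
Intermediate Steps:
I(B) = -24 - 6*B (I(B) = (-4 - B)*6 = -24 - 6*B)
Z(I(5*10))/73477 = (-24 - 30*10)/73477 = (-24 - 6*50)*(1/73477) = (-24 - 300)*(1/73477) = -324*1/73477 = -324/73477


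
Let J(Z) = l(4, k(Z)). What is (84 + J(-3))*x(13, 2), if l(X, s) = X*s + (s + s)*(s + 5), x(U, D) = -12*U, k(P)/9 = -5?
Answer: -546624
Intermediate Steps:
k(P) = -45 (k(P) = 9*(-5) = -45)
l(X, s) = X*s + 2*s*(5 + s) (l(X, s) = X*s + (2*s)*(5 + s) = X*s + 2*s*(5 + s))
J(Z) = 3420 (J(Z) = -45*(10 + 4 + 2*(-45)) = -45*(10 + 4 - 90) = -45*(-76) = 3420)
(84 + J(-3))*x(13, 2) = (84 + 3420)*(-12*13) = 3504*(-156) = -546624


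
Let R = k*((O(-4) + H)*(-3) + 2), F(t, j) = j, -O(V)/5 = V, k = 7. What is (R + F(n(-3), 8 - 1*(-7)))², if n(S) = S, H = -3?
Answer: 107584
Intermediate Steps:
O(V) = -5*V
R = -343 (R = 7*((-5*(-4) - 3)*(-3) + 2) = 7*((20 - 3)*(-3) + 2) = 7*(17*(-3) + 2) = 7*(-51 + 2) = 7*(-49) = -343)
(R + F(n(-3), 8 - 1*(-7)))² = (-343 + (8 - 1*(-7)))² = (-343 + (8 + 7))² = (-343 + 15)² = (-328)² = 107584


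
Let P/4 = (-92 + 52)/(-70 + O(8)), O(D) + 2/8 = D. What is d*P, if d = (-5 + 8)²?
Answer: 1920/83 ≈ 23.133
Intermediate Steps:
O(D) = -¼ + D
d = 9 (d = 3² = 9)
P = 640/249 (P = 4*((-92 + 52)/(-70 + (-¼ + 8))) = 4*(-40/(-70 + 31/4)) = 4*(-40/(-249/4)) = 4*(-40*(-4/249)) = 4*(160/249) = 640/249 ≈ 2.5703)
d*P = 9*(640/249) = 1920/83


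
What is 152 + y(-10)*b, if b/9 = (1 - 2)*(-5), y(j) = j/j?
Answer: 197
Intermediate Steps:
y(j) = 1
b = 45 (b = 9*((1 - 2)*(-5)) = 9*(-1*(-5)) = 9*5 = 45)
152 + y(-10)*b = 152 + 1*45 = 152 + 45 = 197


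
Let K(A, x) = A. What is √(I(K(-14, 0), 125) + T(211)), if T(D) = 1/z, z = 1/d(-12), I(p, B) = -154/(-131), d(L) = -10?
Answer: 34*I*√131/131 ≈ 2.9706*I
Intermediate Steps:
I(p, B) = 154/131 (I(p, B) = -154*(-1/131) = 154/131)
z = -⅒ (z = 1/(-10) = -⅒ ≈ -0.10000)
T(D) = -10 (T(D) = 1/(-⅒) = -10)
√(I(K(-14, 0), 125) + T(211)) = √(154/131 - 10) = √(-1156/131) = 34*I*√131/131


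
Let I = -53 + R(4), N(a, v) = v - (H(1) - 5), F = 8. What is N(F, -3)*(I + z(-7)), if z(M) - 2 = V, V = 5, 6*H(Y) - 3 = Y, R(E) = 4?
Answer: -56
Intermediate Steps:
H(Y) = ½ + Y/6
N(a, v) = 13/3 + v (N(a, v) = v - ((½ + (⅙)*1) - 5) = v - ((½ + ⅙) - 5) = v - (⅔ - 5) = v - 1*(-13/3) = v + 13/3 = 13/3 + v)
z(M) = 7 (z(M) = 2 + 5 = 7)
I = -49 (I = -53 + 4 = -49)
N(F, -3)*(I + z(-7)) = (13/3 - 3)*(-49 + 7) = (4/3)*(-42) = -56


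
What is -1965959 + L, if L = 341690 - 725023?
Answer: -2349292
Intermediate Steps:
L = -383333
-1965959 + L = -1965959 - 383333 = -2349292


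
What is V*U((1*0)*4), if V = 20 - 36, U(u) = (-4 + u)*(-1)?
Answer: -64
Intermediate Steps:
U(u) = 4 - u
V = -16
V*U((1*0)*4) = -16*(4 - 1*0*4) = -16*(4 - 0*4) = -16*(4 - 1*0) = -16*(4 + 0) = -16*4 = -64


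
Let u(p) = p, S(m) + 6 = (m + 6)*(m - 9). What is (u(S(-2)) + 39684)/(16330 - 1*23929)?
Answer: -266/51 ≈ -5.2157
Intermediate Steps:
S(m) = -6 + (-9 + m)*(6 + m) (S(m) = -6 + (m + 6)*(m - 9) = -6 + (6 + m)*(-9 + m) = -6 + (-9 + m)*(6 + m))
(u(S(-2)) + 39684)/(16330 - 1*23929) = ((-60 + (-2)² - 3*(-2)) + 39684)/(16330 - 1*23929) = ((-60 + 4 + 6) + 39684)/(16330 - 23929) = (-50 + 39684)/(-7599) = 39634*(-1/7599) = -266/51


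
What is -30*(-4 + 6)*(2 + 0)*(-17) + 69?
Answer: 2109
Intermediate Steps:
-30*(-4 + 6)*(2 + 0)*(-17) + 69 = -30*2*2*(-17) + 69 = -120*(-17) + 69 = -30*(-68) + 69 = 2040 + 69 = 2109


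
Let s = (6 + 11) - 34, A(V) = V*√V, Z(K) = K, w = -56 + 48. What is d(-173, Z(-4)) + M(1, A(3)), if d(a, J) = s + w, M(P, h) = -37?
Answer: -62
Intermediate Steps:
w = -8
A(V) = V^(3/2)
s = -17 (s = 17 - 34 = -17)
d(a, J) = -25 (d(a, J) = -17 - 8 = -25)
d(-173, Z(-4)) + M(1, A(3)) = -25 - 37 = -62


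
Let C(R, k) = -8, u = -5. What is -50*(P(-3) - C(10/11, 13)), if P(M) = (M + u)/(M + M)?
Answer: -1400/3 ≈ -466.67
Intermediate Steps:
P(M) = (-5 + M)/(2*M) (P(M) = (M - 5)/(M + M) = (-5 + M)/((2*M)) = (-5 + M)*(1/(2*M)) = (-5 + M)/(2*M))
-50*(P(-3) - C(10/11, 13)) = -50*((½)*(-5 - 3)/(-3) - 1*(-8)) = -50*((½)*(-⅓)*(-8) + 8) = -50*(4/3 + 8) = -50*28/3 = -1400/3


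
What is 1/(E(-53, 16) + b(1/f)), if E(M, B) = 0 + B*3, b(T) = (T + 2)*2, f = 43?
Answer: 43/2238 ≈ 0.019214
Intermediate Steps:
b(T) = 4 + 2*T (b(T) = (2 + T)*2 = 4 + 2*T)
E(M, B) = 3*B (E(M, B) = 0 + 3*B = 3*B)
1/(E(-53, 16) + b(1/f)) = 1/(3*16 + (4 + 2/43)) = 1/(48 + (4 + 2*(1/43))) = 1/(48 + (4 + 2/43)) = 1/(48 + 174/43) = 1/(2238/43) = 43/2238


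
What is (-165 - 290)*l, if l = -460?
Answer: 209300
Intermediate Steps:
(-165 - 290)*l = (-165 - 290)*(-460) = -455*(-460) = 209300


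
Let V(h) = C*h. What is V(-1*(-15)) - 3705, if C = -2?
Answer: -3735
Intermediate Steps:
V(h) = -2*h
V(-1*(-15)) - 3705 = -(-2)*(-15) - 3705 = -2*15 - 3705 = -30 - 3705 = -3735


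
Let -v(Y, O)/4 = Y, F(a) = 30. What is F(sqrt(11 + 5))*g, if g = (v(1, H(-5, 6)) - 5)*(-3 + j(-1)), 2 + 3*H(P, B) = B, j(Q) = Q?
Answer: 1080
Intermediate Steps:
H(P, B) = -2/3 + B/3
v(Y, O) = -4*Y
g = 36 (g = (-4*1 - 5)*(-3 - 1) = (-4 - 5)*(-4) = -9*(-4) = 36)
F(sqrt(11 + 5))*g = 30*36 = 1080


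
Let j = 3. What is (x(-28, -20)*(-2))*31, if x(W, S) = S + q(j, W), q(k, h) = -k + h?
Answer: 3162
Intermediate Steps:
q(k, h) = h - k
x(W, S) = -3 + S + W (x(W, S) = S + (W - 1*3) = S + (W - 3) = S + (-3 + W) = -3 + S + W)
(x(-28, -20)*(-2))*31 = ((-3 - 20 - 28)*(-2))*31 = -51*(-2)*31 = 102*31 = 3162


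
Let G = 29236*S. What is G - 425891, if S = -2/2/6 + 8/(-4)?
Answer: -1467707/3 ≈ -4.8924e+5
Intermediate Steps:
S = -13/6 (S = -2*½*(⅙) + 8*(-¼) = -1*⅙ - 2 = -⅙ - 2 = -13/6 ≈ -2.1667)
G = -190034/3 (G = 29236*(-13/6) = -190034/3 ≈ -63345.)
G - 425891 = -190034/3 - 425891 = -1467707/3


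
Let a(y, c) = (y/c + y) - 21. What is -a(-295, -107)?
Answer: 33517/107 ≈ 313.24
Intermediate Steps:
a(y, c) = -21 + y + y/c (a(y, c) = (y + y/c) - 21 = -21 + y + y/c)
-a(-295, -107) = -(-21 - 295 - 295/(-107)) = -(-21 - 295 - 295*(-1/107)) = -(-21 - 295 + 295/107) = -1*(-33517/107) = 33517/107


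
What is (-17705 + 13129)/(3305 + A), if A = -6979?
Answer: 208/167 ≈ 1.2455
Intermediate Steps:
(-17705 + 13129)/(3305 + A) = (-17705 + 13129)/(3305 - 6979) = -4576/(-3674) = -4576*(-1/3674) = 208/167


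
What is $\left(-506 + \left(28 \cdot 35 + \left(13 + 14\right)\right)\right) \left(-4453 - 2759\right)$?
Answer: $-3613212$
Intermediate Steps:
$\left(-506 + \left(28 \cdot 35 + \left(13 + 14\right)\right)\right) \left(-4453 - 2759\right) = \left(-506 + \left(980 + 27\right)\right) \left(-7212\right) = \left(-506 + 1007\right) \left(-7212\right) = 501 \left(-7212\right) = -3613212$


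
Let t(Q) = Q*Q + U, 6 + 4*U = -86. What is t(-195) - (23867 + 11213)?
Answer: 2922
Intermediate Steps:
U = -23 (U = -3/2 + (¼)*(-86) = -3/2 - 43/2 = -23)
t(Q) = -23 + Q² (t(Q) = Q*Q - 23 = Q² - 23 = -23 + Q²)
t(-195) - (23867 + 11213) = (-23 + (-195)²) - (23867 + 11213) = (-23 + 38025) - 1*35080 = 38002 - 35080 = 2922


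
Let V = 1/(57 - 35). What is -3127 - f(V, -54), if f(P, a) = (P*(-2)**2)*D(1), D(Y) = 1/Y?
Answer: -34399/11 ≈ -3127.2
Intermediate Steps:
V = 1/22 ≈ 0.045455
f(P, a) = 4*P (f(P, a) = (P*(-2)**2)/1 = (P*4)*1 = (4*P)*1 = 4*P)
-3127 - f(V, -54) = -3127 - 4/22 = -3127 - 1*2/11 = -3127 - 2/11 = -34399/11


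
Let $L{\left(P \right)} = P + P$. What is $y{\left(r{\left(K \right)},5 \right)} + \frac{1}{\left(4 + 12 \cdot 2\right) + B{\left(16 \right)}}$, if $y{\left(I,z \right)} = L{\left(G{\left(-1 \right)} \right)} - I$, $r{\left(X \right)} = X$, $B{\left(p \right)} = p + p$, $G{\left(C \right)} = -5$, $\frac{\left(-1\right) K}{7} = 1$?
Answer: $- \frac{179}{60} \approx -2.9833$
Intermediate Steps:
$K = -7$ ($K = \left(-7\right) 1 = -7$)
$B{\left(p \right)} = 2 p$
$L{\left(P \right)} = 2 P$
$y{\left(I,z \right)} = -10 - I$ ($y{\left(I,z \right)} = 2 \left(-5\right) - I = -10 - I$)
$y{\left(r{\left(K \right)},5 \right)} + \frac{1}{\left(4 + 12 \cdot 2\right) + B{\left(16 \right)}} = \left(-10 - -7\right) + \frac{1}{\left(4 + 12 \cdot 2\right) + 2 \cdot 16} = \left(-10 + 7\right) + \frac{1}{\left(4 + 24\right) + 32} = -3 + \frac{1}{28 + 32} = -3 + \frac{1}{60} = - \frac{179}{60}$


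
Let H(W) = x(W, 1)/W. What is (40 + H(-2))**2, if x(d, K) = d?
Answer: 1681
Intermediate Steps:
H(W) = 1 (H(W) = W/W = 1)
(40 + H(-2))**2 = (40 + 1)**2 = 41**2 = 1681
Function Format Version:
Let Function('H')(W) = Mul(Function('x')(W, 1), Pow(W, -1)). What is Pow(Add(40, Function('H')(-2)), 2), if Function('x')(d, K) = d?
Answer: 1681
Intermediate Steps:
Function('H')(W) = 1 (Function('H')(W) = Mul(W, Pow(W, -1)) = 1)
Pow(Add(40, Function('H')(-2)), 2) = Pow(Add(40, 1), 2) = Pow(41, 2) = 1681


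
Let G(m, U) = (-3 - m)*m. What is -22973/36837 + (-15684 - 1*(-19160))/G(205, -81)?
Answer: -276903533/392682420 ≈ -0.70516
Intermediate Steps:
G(m, U) = m*(-3 - m)
-22973/36837 + (-15684 - 1*(-19160))/G(205, -81) = -22973/36837 + (-15684 - 1*(-19160))/((-1*205*(3 + 205))) = -22973*1/36837 + (-15684 + 19160)/((-1*205*208)) = -22973/36837 + 3476/(-42640) = -22973/36837 + 3476*(-1/42640) = -22973/36837 - 869/10660 = -276903533/392682420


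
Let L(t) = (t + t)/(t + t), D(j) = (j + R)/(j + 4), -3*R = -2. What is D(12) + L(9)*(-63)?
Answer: -1493/24 ≈ -62.208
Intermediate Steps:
R = ⅔ (R = -⅓*(-2) = ⅔ ≈ 0.66667)
D(j) = (⅔ + j)/(4 + j) (D(j) = (j + ⅔)/(j + 4) = (⅔ + j)/(4 + j))
L(t) = 1 (L(t) = (2*t)/((2*t)) = (2*t)*(1/(2*t)) = 1)
D(12) + L(9)*(-63) = (⅔ + 12)/(4 + 12) + 1*(-63) = (38/3)/16 - 63 = (1/16)*(38/3) - 63 = 19/24 - 63 = -1493/24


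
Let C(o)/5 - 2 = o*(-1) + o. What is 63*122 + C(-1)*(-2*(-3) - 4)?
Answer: 7706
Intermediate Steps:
C(o) = 10 (C(o) = 10 + 5*(o*(-1) + o) = 10 + 5*(-o + o) = 10 + 5*0 = 10 + 0 = 10)
63*122 + C(-1)*(-2*(-3) - 4) = 63*122 + 10*(-2*(-3) - 4) = 7686 + 10*(6 - 4) = 7686 + 10*2 = 7686 + 20 = 7706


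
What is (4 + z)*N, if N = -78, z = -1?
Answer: -234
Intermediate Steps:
(4 + z)*N = (4 - 1)*(-78) = 3*(-78) = -234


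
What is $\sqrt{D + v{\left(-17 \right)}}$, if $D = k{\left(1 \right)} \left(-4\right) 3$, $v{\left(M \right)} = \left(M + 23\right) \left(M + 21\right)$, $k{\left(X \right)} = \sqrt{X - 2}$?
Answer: $2 \sqrt{6 - 3 i} \approx 5.0415 - 1.1901 i$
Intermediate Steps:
$k{\left(X \right)} = \sqrt{-2 + X}$
$v{\left(M \right)} = \left(21 + M\right) \left(23 + M\right)$ ($v{\left(M \right)} = \left(23 + M\right) \left(21 + M\right) = \left(21 + M\right) \left(23 + M\right)$)
$D = - 12 i$ ($D = \sqrt{-2 + 1} \left(-4\right) 3 = \sqrt{-1} \left(-4\right) 3 = i \left(-4\right) 3 = - 4 i 3 = - 12 i \approx - 12.0 i$)
$\sqrt{D + v{\left(-17 \right)}} = \sqrt{- 12 i + \left(483 + \left(-17\right)^{2} + 44 \left(-17\right)\right)} = \sqrt{- 12 i + \left(483 + 289 - 748\right)} = \sqrt{- 12 i + 24} = \sqrt{24 - 12 i}$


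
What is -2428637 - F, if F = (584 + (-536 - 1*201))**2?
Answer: -2452046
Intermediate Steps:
F = 23409 (F = (584 + (-536 - 201))**2 = (584 - 737)**2 = (-153)**2 = 23409)
-2428637 - F = -2428637 - 1*23409 = -2428637 - 23409 = -2452046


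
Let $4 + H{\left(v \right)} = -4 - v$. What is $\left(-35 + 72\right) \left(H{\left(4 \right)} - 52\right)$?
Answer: $-2368$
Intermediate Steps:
$H{\left(v \right)} = -8 - v$ ($H{\left(v \right)} = -4 - \left(4 + v\right) = -8 - v$)
$\left(-35 + 72\right) \left(H{\left(4 \right)} - 52\right) = \left(-35 + 72\right) \left(\left(-8 - 4\right) - 52\right) = 37 \left(\left(-8 - 4\right) - 52\right) = 37 \left(-12 - 52\right) = 37 \left(-64\right) = -2368$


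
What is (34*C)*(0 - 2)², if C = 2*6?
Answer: 1632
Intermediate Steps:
C = 12
(34*C)*(0 - 2)² = (34*12)*(0 - 2)² = 408*(-2)² = 408*4 = 1632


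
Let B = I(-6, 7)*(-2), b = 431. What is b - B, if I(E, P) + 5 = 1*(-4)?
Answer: 413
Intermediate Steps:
I(E, P) = -9 (I(E, P) = -5 + 1*(-4) = -5 - 4 = -9)
B = 18 (B = -9*(-2) = 18)
b - B = 431 - 1*18 = 431 - 18 = 413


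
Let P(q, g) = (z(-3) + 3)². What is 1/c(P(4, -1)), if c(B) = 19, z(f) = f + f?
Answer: 1/19 ≈ 0.052632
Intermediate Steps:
z(f) = 2*f
P(q, g) = 9 (P(q, g) = (2*(-3) + 3)² = (-6 + 3)² = (-3)² = 9)
1/c(P(4, -1)) = 1/19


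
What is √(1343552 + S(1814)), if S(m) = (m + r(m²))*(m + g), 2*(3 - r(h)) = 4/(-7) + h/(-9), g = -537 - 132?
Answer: √93819580057/21 ≈ 14586.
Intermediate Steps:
g = -669
r(h) = 23/7 + h/18 (r(h) = 3 - (4/(-7) + h/(-9))/2 = 3 - (4*(-⅐) + h*(-⅑))/2 = 3 - (-4/7 - h/9)/2 = 3 + (2/7 + h/18) = 23/7 + h/18)
S(m) = (-669 + m)*(23/7 + m + m²/18) (S(m) = (m + (23/7 + m²/18))*(m - 669) = (23/7 + m + m²/18)*(-669 + m) = (-669 + m)*(23/7 + m + m²/18))
√(1343552 + S(1814)) = √(1343552 + (-15387/7 - 4660/7*1814 - 217/6*1814² + (1/18)*1814³)) = √(1343552 + (-15387/7 - 8453240/7 - 217/6*3290596 + (1/18)*5969141144)) = √(1343552 + (-15387/7 - 8453240/7 - 357029666/3 + 2984570572/9)) = √(1343552 + 13318153375/63) = √(13402797151/63) = √93819580057/21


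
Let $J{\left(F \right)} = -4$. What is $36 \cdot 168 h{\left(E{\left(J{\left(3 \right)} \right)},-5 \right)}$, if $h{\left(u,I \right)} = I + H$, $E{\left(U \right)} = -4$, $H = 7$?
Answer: $12096$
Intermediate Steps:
$h{\left(u,I \right)} = 7 + I$ ($h{\left(u,I \right)} = I + 7 = 7 + I$)
$36 \cdot 168 h{\left(E{\left(J{\left(3 \right)} \right)},-5 \right)} = 36 \cdot 168 \left(7 - 5\right) = 6048 \cdot 2 = 12096$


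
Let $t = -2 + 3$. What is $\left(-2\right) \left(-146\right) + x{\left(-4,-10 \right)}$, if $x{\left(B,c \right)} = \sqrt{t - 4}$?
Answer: $292 + i \sqrt{3} \approx 292.0 + 1.732 i$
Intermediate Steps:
$t = 1$
$x{\left(B,c \right)} = i \sqrt{3}$ ($x{\left(B,c \right)} = \sqrt{1 - 4} = \sqrt{-3} = i \sqrt{3}$)
$\left(-2\right) \left(-146\right) + x{\left(-4,-10 \right)} = \left(-2\right) \left(-146\right) + i \sqrt{3} = 292 + i \sqrt{3}$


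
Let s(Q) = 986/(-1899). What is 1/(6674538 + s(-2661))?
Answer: 1899/12674946676 ≈ 1.4982e-7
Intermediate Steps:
s(Q) = -986/1899 (s(Q) = 986*(-1/1899) = -986/1899)
1/(6674538 + s(-2661)) = 1/(6674538 - 986/1899) = 1/(12674946676/1899) = 1899/12674946676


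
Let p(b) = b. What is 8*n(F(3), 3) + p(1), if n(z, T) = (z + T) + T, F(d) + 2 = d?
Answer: 57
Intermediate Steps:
F(d) = -2 + d
n(z, T) = z + 2*T (n(z, T) = (T + z) + T = z + 2*T)
8*n(F(3), 3) + p(1) = 8*((-2 + 3) + 2*3) + 1 = 8*(1 + 6) + 1 = 8*7 + 1 = 56 + 1 = 57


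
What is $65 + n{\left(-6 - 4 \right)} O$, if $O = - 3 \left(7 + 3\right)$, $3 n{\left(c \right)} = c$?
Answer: $165$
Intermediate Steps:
$n{\left(c \right)} = \frac{c}{3}$
$O = -30$ ($O = \left(-3\right) 10 = -30$)
$65 + n{\left(-6 - 4 \right)} O = 65 + \frac{-6 - 4}{3} \left(-30\right) = 65 + \frac{1}{3} \left(-10\right) \left(-30\right) = 65 - -100 = 65 + 100 = 165$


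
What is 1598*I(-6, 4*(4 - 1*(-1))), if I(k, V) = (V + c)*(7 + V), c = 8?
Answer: 1208088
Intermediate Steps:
I(k, V) = (7 + V)*(8 + V) (I(k, V) = (V + 8)*(7 + V) = (8 + V)*(7 + V) = (7 + V)*(8 + V))
1598*I(-6, 4*(4 - 1*(-1))) = 1598*(56 + (4*(4 - 1*(-1)))² + 15*(4*(4 - 1*(-1)))) = 1598*(56 + (4*(4 + 1))² + 15*(4*(4 + 1))) = 1598*(56 + (4*5)² + 15*(4*5)) = 1598*(56 + 20² + 15*20) = 1598*(56 + 400 + 300) = 1598*756 = 1208088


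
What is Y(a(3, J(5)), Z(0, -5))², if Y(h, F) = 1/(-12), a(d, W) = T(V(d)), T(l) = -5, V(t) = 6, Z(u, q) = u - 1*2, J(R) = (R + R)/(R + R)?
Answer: 1/144 ≈ 0.0069444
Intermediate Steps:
J(R) = 1 (J(R) = (2*R)/((2*R)) = (2*R)*(1/(2*R)) = 1)
Z(u, q) = -2 + u (Z(u, q) = u - 2 = -2 + u)
a(d, W) = -5
Y(h, F) = -1/12
Y(a(3, J(5)), Z(0, -5))² = (-1/12)² = 1/144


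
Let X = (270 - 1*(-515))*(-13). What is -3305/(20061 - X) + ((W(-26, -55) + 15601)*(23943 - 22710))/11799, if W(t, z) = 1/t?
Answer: 420446970505/257911719 ≈ 1630.2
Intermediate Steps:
X = -10205 (X = (270 + 515)*(-13) = 785*(-13) = -10205)
-3305/(20061 - X) + ((W(-26, -55) + 15601)*(23943 - 22710))/11799 = -3305/(20061 - 1*(-10205)) + ((1/(-26) + 15601)*(23943 - 22710))/11799 = -3305/(20061 + 10205) + ((-1/26 + 15601)*1233)*(1/11799) = -3305/30266 + ((405625/26)*1233)*(1/11799) = -3305*1/30266 + (500135625/26)*(1/11799) = -3305/30266 + 55570625/34086 = 420446970505/257911719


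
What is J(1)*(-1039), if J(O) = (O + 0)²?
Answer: -1039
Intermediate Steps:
J(O) = O²
J(1)*(-1039) = 1²*(-1039) = 1*(-1039) = -1039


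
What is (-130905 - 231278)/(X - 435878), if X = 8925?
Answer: 362183/426953 ≈ 0.84830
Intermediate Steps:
(-130905 - 231278)/(X - 435878) = (-130905 - 231278)/(8925 - 435878) = -362183/(-426953) = -362183*(-1/426953) = 362183/426953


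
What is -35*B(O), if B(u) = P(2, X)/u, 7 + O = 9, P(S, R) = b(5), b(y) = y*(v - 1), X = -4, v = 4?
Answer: -525/2 ≈ -262.50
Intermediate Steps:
b(y) = 3*y (b(y) = y*(4 - 1) = y*3 = 3*y)
P(S, R) = 15 (P(S, R) = 3*5 = 15)
O = 2 (O = -7 + 9 = 2)
B(u) = 15/u
-35*B(O) = -525/2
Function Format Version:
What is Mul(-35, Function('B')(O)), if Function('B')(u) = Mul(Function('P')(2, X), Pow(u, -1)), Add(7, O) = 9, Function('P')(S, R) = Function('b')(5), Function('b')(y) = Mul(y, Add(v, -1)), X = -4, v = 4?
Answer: Rational(-525, 2) ≈ -262.50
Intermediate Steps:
Function('b')(y) = Mul(3, y) (Function('b')(y) = Mul(y, Add(4, -1)) = Mul(y, 3) = Mul(3, y))
Function('P')(S, R) = 15 (Function('P')(S, R) = Mul(3, 5) = 15)
O = 2 (O = Add(-7, 9) = 2)
Function('B')(u) = Mul(15, Pow(u, -1))
Mul(-35, Function('B')(O)) = Mul(-35, Mul(15, Pow(2, -1))) = Mul(-35, Mul(15, Rational(1, 2))) = Mul(-35, Rational(15, 2)) = Rational(-525, 2)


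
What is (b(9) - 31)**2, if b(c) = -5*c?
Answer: 5776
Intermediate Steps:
(b(9) - 31)**2 = (-5*9 - 31)**2 = (-45 - 31)**2 = (-76)**2 = 5776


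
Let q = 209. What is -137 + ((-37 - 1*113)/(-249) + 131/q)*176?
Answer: 125119/1577 ≈ 79.340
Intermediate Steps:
-137 + ((-37 - 1*113)/(-249) + 131/q)*176 = -137 + ((-37 - 1*113)/(-249) + 131/209)*176 = -137 + ((-37 - 113)*(-1/249) + 131*(1/209))*176 = -137 + (-150*(-1/249) + 131/209)*176 = -137 + (50/83 + 131/209)*176 = -137 + (21323/17347)*176 = -137 + 341168/1577 = 125119/1577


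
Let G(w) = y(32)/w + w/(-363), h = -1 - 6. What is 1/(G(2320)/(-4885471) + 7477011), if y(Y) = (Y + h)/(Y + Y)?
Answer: 52663657694208/393766747879896745193 ≈ 1.3374e-7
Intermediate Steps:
h = -7
y(Y) = (-7 + Y)/(2*Y) (y(Y) = (Y - 7)/(Y + Y) = (-7 + Y)/((2*Y)) = (-7 + Y)*(1/(2*Y)) = (-7 + Y)/(2*Y))
G(w) = -w/363 + 25/(64*w) (G(w) = ((1/2)*(-7 + 32)/32)/w + w/(-363) = ((1/2)*(1/32)*25)/w + w*(-1/363) = 25/(64*w) - w/363 = -w/363 + 25/(64*w))
1/(G(2320)/(-4885471) + 7477011) = 1/((-1/363*2320 + (25/64)/2320)/(-4885471) + 7477011) = 1/((-2320/363 + (25/64)*(1/2320))*(-1/4885471) + 7477011) = 1/((-2320/363 + 5/29696)*(-1/4885471) + 7477011) = 1/(-68892905/10779648*(-1/4885471) + 7477011) = 1/(68892905/52663657694208 + 7477011) = 1/(393766747879896745193/52663657694208) = 52663657694208/393766747879896745193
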